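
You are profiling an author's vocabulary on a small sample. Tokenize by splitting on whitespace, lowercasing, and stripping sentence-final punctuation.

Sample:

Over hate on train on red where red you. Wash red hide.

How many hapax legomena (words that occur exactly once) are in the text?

7

Frequencies: red:3, on:2, over:1, hate:1, train:1, where:1, you:1, wash:1, hide:1
Hapax (freq=1): hate, hide, over, train, wash, where, you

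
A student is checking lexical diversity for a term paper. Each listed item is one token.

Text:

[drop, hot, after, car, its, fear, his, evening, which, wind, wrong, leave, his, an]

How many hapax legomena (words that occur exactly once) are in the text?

12

Frequencies: his:2, drop:1, hot:1, after:1, car:1, its:1, fear:1, evening:1, which:1, wind:1, wrong:1, leave:1, an:1
Hapax (freq=1): after, an, car, drop, evening, fear, hot, its, leave, which, wind, wrong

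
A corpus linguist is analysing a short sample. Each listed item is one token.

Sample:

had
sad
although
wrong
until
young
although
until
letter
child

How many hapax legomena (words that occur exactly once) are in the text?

Frequencies: although:2, until:2, had:1, sad:1, wrong:1, young:1, letter:1, child:1
Hapax (freq=1): child, had, letter, sad, wrong, young

6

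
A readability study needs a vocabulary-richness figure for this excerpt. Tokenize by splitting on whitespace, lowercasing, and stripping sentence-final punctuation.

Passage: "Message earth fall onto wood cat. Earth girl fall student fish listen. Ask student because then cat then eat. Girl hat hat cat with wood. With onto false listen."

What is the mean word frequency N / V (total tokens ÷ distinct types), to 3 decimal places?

N = 29 tokens, V = 17 types.
Mean frequency = N / V = 29 / 17 = 1.706

1.706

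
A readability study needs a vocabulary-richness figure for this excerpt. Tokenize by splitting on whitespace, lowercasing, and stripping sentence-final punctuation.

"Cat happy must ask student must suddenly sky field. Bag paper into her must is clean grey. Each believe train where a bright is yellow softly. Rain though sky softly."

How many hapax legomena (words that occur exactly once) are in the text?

21

Frequencies: must:3, sky:2, is:2, softly:2, cat:1, happy:1, ask:1, student:1, suddenly:1, field:1, bag:1, paper:1, into:1, her:1, clean:1, grey:1, each:1, believe:1, train:1, where:1, … (5 more, each freq 1)
Hapax (freq=1): a, ask, bag, believe, bright, cat, clean, each, field, grey, happy, her, into, paper, rain, student, suddenly, though, train, where, yellow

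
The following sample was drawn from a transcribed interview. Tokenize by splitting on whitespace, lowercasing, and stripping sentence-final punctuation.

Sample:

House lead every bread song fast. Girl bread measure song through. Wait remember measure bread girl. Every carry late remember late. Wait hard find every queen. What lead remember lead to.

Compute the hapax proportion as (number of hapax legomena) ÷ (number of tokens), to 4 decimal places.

0.2903

Frequencies: lead:3, every:3, bread:3, remember:3, song:2, girl:2, measure:2, wait:2, late:2, house:1, fast:1, through:1, carry:1, hard:1, find:1, queen:1, what:1, to:1
Hapax count = 9; token count = 31.
Ratio = 9 / 31 = 0.2903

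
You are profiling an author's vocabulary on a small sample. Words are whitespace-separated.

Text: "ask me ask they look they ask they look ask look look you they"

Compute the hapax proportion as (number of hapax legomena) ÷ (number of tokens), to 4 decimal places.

Frequencies: ask:4, they:4, look:4, me:1, you:1
Hapax count = 2; token count = 14.
Ratio = 2 / 14 = 0.1429

0.1429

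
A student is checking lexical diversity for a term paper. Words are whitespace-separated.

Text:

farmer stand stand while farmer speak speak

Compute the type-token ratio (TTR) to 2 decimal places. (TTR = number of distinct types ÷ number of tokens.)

0.57

N = 7 tokens, V = 4 types.
TTR = V / N = 4 / 7 = 0.57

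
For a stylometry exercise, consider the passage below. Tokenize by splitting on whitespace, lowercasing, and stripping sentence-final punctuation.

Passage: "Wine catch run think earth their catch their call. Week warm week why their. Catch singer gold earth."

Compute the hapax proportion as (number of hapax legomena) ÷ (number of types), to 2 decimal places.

0.67

Frequencies: catch:3, their:3, earth:2, week:2, wine:1, run:1, think:1, call:1, warm:1, why:1, singer:1, gold:1
Hapax count = 8; type count = 12.
Ratio = 8 / 12 = 0.67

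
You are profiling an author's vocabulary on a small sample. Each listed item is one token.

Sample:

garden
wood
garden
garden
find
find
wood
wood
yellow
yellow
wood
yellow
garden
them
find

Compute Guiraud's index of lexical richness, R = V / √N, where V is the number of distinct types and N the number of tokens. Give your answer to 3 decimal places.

1.291

N = 15, V = 5.
√N = 3.872983
R = 5 / 3.872983 = 1.291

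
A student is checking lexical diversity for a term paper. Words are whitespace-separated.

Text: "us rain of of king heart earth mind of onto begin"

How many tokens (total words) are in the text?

Tokens: us, rain, of, of, king, heart, earth, mind, of, onto, begin
N = 11

11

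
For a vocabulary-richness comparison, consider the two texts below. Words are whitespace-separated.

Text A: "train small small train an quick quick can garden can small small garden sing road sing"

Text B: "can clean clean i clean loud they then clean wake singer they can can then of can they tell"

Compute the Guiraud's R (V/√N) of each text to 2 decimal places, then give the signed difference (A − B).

-0.29

A: V=8, N=16, R=2.00
B: V=10, N=19, R=2.29
Difference = 2.00 − 2.29 = -0.29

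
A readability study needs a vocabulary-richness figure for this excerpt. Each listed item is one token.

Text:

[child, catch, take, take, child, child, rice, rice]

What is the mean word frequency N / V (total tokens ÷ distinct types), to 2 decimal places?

2.00

N = 8 tokens, V = 4 types.
Mean frequency = N / V = 8 / 4 = 2.00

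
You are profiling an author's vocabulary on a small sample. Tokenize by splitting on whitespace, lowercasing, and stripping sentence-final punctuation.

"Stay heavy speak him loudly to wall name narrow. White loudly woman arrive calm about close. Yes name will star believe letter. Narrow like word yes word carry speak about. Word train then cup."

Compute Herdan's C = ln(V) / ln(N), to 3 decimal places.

N = 34, V = 26.
ln(V) = 3.258097, ln(N) = 3.526361
C = 3.258097 / 3.526361 = 0.924

0.924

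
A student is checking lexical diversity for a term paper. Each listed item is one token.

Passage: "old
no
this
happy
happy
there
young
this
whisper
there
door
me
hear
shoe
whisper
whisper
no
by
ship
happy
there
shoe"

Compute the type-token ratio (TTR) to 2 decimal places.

N = 22 tokens, V = 13 types.
TTR = V / N = 13 / 22 = 0.59

0.59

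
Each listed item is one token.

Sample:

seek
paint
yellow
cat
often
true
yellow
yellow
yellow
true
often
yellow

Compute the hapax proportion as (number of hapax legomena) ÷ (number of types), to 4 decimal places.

Frequencies: yellow:5, often:2, true:2, seek:1, paint:1, cat:1
Hapax count = 3; type count = 6.
Ratio = 3 / 6 = 0.5000

0.5000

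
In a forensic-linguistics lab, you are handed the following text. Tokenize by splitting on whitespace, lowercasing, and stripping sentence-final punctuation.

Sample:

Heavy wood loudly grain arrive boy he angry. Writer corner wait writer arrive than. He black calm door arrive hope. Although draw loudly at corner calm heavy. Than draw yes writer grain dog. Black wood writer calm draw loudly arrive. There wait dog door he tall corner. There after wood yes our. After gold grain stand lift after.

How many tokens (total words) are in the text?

58

Tokens: heavy, wood, loudly, grain, arrive, boy, he, angry, writer, corner, wait, writer, arrive, than, he, black, calm, door, arrive, hope, although, draw, loudly, at, corner, calm, heavy, than, draw, yes, writer, grain, dog, black, wood, writer, calm, draw, loudly, arrive, there, wait, dog, door, he, tall, corner, there, after, wood, yes, our, after, gold, grain, stand, lift, after
N = 58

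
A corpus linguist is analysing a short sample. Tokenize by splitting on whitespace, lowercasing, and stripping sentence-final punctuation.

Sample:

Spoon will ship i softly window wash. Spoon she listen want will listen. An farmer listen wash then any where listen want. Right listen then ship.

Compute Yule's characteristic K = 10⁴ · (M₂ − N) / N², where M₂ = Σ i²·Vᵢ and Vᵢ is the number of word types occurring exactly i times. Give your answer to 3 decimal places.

473.373

Frequencies: listen:5, spoon:2, will:2, ship:2, wash:2, want:2, then:2, i:1, softly:1, window:1, she:1, an:1, farmer:1, any:1, where:1, right:1
N = 26. Frequency spectrum: V_1=9, V_2=6, V_5=1
M₂ = 1²·9 + 2²·6 + 5²·1 = 58
K = 10000 × (58 − 26) / 26² = 473.373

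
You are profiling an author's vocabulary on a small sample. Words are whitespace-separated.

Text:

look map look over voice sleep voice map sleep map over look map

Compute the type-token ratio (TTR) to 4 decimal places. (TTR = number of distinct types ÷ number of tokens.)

N = 13 tokens, V = 5 types.
TTR = V / N = 5 / 13 = 0.3846

0.3846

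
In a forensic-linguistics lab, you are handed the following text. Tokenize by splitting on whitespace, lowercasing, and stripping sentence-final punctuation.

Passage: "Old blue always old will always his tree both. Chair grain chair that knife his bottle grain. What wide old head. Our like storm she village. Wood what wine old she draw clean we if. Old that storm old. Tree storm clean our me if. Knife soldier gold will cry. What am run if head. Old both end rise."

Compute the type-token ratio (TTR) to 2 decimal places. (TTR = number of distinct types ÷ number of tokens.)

N = 59 tokens, V = 34 types.
TTR = V / N = 34 / 59 = 0.58

0.58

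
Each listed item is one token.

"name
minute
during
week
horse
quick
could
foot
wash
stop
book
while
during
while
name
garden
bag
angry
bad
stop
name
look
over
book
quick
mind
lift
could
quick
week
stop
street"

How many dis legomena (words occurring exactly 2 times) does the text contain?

5

Frequencies: name:3, quick:3, stop:3, during:2, week:2, could:2, book:2, while:2, minute:1, horse:1, foot:1, wash:1, garden:1, bag:1, angry:1, bad:1, look:1, over:1, mind:1, lift:1, … (1 more, each freq 1)
Words with frequency 2: book, could, during, week, while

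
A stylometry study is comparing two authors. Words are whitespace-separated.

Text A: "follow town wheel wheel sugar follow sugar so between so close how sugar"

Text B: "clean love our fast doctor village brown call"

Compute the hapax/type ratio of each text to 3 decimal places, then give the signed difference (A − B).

A: hapax=4, V=8, ratio=0.500
B: hapax=8, V=8, ratio=1.000
Difference = 0.500 − 1.000 = -0.500

-0.500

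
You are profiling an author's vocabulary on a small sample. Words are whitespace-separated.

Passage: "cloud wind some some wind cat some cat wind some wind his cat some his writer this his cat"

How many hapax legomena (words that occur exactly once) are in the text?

3

Frequencies: some:5, wind:4, cat:4, his:3, cloud:1, writer:1, this:1
Hapax (freq=1): cloud, this, writer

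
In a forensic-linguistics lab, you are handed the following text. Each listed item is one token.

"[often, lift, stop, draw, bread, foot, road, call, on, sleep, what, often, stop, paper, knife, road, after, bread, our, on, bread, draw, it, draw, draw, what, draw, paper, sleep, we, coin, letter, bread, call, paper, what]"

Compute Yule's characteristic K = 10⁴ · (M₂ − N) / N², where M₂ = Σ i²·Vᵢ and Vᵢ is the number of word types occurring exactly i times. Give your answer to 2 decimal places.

432.10

Frequencies: draw:5, bread:4, what:3, paper:3, often:2, stop:2, road:2, call:2, on:2, sleep:2, lift:1, foot:1, knife:1, after:1, our:1, it:1, we:1, coin:1, letter:1
N = 36. Frequency spectrum: V_1=9, V_2=6, V_3=2, V_4=1, V_5=1
M₂ = 1²·9 + 2²·6 + 3²·2 + 4²·1 + 5²·1 = 92
K = 10000 × (92 − 36) / 36² = 432.10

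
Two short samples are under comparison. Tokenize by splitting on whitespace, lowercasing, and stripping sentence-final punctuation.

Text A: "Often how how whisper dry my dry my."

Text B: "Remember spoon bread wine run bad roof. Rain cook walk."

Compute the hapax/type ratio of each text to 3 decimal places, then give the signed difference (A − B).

-0.600

A: hapax=2, V=5, ratio=0.400
B: hapax=10, V=10, ratio=1.000
Difference = 0.400 − 1.000 = -0.600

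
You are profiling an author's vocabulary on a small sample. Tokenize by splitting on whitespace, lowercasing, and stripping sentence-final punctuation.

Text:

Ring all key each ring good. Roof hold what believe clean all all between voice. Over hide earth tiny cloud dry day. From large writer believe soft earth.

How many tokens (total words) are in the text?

28

Tokens: ring, all, key, each, ring, good, roof, hold, what, believe, clean, all, all, between, voice, over, hide, earth, tiny, cloud, dry, day, from, large, writer, believe, soft, earth
N = 28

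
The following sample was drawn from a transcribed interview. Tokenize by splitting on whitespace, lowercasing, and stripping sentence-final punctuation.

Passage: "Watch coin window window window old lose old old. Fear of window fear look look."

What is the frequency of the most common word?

4

Frequencies: window:4, old:3, fear:2, look:2, watch:1, coin:1, lose:1, of:1
Most common: 'window' with frequency 4.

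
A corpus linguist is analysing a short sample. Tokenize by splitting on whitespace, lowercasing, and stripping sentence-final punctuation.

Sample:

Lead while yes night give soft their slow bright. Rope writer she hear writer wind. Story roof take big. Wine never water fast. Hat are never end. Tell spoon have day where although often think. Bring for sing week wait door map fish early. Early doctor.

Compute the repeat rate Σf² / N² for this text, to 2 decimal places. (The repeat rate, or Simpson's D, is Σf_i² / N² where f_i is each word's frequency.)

0.02

Frequencies: writer:2, never:2, early:2, lead:1, while:1, yes:1, night:1, give:1, soft:1, their:1, slow:1, bright:1, rope:1, she:1, hear:1, wind:1, story:1, roof:1, take:1, big:1, … (23 more, each freq 1)
Σf² = 52; N² = 2116
Repeat rate = 52 / 2116 = 0.02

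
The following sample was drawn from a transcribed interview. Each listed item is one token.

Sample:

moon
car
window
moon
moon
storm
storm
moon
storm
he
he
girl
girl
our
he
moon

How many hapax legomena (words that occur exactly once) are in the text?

Frequencies: moon:5, storm:3, he:3, girl:2, car:1, window:1, our:1
Hapax (freq=1): car, our, window

3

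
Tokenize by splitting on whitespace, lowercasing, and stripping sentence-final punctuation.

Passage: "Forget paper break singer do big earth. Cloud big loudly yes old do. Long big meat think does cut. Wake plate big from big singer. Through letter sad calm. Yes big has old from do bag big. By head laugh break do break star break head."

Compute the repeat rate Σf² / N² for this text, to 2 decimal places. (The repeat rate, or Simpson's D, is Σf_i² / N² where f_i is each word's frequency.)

0.06

Frequencies: big:7, break:4, do:4, singer:2, yes:2, old:2, from:2, head:2, forget:1, paper:1, earth:1, cloud:1, loudly:1, long:1, meat:1, think:1, does:1, cut:1, wake:1, plate:1, … (9 more, each freq 1)
Σf² = 122; N² = 2116
Repeat rate = 122 / 2116 = 0.06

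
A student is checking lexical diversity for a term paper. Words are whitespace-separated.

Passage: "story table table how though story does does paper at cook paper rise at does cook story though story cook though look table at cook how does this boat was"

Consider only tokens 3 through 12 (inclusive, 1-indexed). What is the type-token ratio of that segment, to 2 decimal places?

Segment tokens 3–12: table, how, though, story, does, does, paper, at, cook, paper
Segment N = 10, segment V = 8.
TTR = 8 / 10 = 0.80

0.80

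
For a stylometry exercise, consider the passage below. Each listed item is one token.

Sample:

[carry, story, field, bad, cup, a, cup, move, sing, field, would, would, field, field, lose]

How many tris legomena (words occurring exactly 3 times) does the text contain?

0

Frequencies: field:4, cup:2, would:2, carry:1, story:1, bad:1, a:1, move:1, sing:1, lose:1
Words with frequency 3: (none)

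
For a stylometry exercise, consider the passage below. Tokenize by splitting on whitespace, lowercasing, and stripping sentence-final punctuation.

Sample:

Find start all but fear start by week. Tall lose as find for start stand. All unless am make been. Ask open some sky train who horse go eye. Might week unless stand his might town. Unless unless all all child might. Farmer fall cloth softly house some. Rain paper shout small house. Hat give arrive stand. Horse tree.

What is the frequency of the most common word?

4

Frequencies: all:4, unless:4, start:3, stand:3, might:3, find:2, week:2, some:2, horse:2, house:2, but:1, fear:1, by:1, tall:1, lose:1, as:1, for:1, am:1, make:1, been:1, … (22 more, each freq 1)
Most common: 'all' with frequency 4.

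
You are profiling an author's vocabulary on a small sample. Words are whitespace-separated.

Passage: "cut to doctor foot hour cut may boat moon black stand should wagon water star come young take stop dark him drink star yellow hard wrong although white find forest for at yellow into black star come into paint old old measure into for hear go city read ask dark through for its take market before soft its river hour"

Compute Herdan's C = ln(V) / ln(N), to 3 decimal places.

0.930

N = 60, V = 45.
ln(V) = 3.806662, ln(N) = 4.094345
C = 3.806662 / 4.094345 = 0.930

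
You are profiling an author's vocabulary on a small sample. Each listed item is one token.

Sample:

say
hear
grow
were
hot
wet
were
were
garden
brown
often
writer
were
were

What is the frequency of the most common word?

Frequencies: were:5, say:1, hear:1, grow:1, hot:1, wet:1, garden:1, brown:1, often:1, writer:1
Most common: 'were' with frequency 5.

5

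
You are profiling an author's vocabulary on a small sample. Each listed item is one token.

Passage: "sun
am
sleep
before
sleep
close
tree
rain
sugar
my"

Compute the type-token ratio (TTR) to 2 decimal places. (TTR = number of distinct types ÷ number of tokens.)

N = 10 tokens, V = 9 types.
TTR = V / N = 9 / 10 = 0.90

0.90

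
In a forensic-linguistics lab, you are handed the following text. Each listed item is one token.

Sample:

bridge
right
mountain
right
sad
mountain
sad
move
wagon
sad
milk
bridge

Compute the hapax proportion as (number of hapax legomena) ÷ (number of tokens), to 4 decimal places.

Frequencies: sad:3, bridge:2, right:2, mountain:2, move:1, wagon:1, milk:1
Hapax count = 3; token count = 12.
Ratio = 3 / 12 = 0.2500

0.2500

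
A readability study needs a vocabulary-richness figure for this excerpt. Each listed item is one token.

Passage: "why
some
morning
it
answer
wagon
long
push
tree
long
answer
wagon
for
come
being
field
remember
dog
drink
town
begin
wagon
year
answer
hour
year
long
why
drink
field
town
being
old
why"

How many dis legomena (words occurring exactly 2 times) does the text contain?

Frequencies: why:3, answer:3, wagon:3, long:3, being:2, field:2, drink:2, town:2, year:2, some:1, morning:1, it:1, push:1, tree:1, for:1, come:1, remember:1, dog:1, begin:1, hour:1, … (1 more, each freq 1)
Words with frequency 2: being, drink, field, town, year

5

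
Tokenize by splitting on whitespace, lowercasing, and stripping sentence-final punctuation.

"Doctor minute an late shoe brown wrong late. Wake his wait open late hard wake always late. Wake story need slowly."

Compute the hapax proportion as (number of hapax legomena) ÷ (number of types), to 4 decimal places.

0.8750

Frequencies: late:4, wake:3, doctor:1, minute:1, an:1, shoe:1, brown:1, wrong:1, his:1, wait:1, open:1, hard:1, always:1, story:1, need:1, slowly:1
Hapax count = 14; type count = 16.
Ratio = 14 / 16 = 0.8750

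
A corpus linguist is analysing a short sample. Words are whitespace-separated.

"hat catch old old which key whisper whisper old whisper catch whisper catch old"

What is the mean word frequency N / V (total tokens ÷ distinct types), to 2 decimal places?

N = 14 tokens, V = 6 types.
Mean frequency = N / V = 14 / 6 = 2.33

2.33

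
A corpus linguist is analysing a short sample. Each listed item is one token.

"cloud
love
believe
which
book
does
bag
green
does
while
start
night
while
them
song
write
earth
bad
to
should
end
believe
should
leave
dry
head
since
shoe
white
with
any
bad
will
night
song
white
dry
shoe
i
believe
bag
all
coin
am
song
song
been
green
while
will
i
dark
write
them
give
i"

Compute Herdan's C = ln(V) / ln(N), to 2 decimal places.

N = 56, V = 35.
ln(V) = 3.555348, ln(N) = 4.025352
C = 3.555348 / 4.025352 = 0.88

0.88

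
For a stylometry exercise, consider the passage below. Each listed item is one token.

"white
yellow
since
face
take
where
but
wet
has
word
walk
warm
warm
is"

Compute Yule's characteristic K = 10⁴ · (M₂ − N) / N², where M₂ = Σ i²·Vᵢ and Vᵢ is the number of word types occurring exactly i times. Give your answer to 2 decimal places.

Frequencies: warm:2, white:1, yellow:1, since:1, face:1, take:1, where:1, but:1, wet:1, has:1, word:1, walk:1, is:1
N = 14. Frequency spectrum: V_1=12, V_2=1
M₂ = 1²·12 + 2²·1 = 16
K = 10000 × (16 − 14) / 14² = 102.04

102.04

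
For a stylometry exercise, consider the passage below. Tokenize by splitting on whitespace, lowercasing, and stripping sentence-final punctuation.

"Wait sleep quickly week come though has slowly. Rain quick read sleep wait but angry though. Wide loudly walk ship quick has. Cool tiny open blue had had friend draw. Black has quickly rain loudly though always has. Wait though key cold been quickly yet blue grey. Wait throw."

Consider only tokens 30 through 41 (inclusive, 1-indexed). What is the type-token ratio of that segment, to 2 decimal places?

0.83

Segment tokens 30–41: draw, black, has, quickly, rain, loudly, though, always, has, wait, though, key
Segment N = 12, segment V = 10.
TTR = 10 / 12 = 0.83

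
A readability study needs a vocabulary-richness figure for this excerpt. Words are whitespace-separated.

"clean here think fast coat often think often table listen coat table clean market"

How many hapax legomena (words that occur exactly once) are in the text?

Frequencies: clean:2, think:2, coat:2, often:2, table:2, here:1, fast:1, listen:1, market:1
Hapax (freq=1): fast, here, listen, market

4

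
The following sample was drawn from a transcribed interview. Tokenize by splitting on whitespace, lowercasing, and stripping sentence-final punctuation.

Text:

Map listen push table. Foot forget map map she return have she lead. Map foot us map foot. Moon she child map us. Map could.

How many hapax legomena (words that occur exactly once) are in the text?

Frequencies: map:7, foot:3, she:3, us:2, listen:1, push:1, table:1, forget:1, return:1, have:1, lead:1, moon:1, child:1, could:1
Hapax (freq=1): child, could, forget, have, lead, listen, moon, push, return, table

10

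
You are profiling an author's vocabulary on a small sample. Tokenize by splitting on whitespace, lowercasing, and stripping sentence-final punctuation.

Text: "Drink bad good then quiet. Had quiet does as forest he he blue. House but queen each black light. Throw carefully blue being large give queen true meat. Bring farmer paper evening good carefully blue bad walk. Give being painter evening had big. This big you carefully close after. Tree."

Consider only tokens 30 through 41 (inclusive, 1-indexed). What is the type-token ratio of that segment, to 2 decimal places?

Segment tokens 30–41: farmer, paper, evening, good, carefully, blue, bad, walk, give, being, painter, evening
Segment N = 12, segment V = 11.
TTR = 11 / 12 = 0.92

0.92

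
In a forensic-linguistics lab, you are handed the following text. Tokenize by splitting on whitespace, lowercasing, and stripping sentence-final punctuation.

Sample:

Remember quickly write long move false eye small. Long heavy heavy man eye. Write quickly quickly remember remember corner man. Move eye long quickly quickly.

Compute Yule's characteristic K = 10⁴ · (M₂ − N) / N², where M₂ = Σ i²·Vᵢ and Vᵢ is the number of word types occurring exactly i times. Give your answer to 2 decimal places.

Frequencies: quickly:5, remember:3, long:3, eye:3, write:2, move:2, heavy:2, man:2, false:1, small:1, corner:1
N = 25. Frequency spectrum: V_1=3, V_2=4, V_3=3, V_5=1
M₂ = 1²·3 + 2²·4 + 3²·3 + 5²·1 = 71
K = 10000 × (71 − 25) / 25² = 736.00

736.00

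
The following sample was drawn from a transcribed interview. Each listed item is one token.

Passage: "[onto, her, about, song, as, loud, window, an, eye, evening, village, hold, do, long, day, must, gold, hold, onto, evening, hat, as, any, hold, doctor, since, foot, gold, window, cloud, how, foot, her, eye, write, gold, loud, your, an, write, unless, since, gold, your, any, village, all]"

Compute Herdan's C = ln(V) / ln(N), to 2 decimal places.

0.87

N = 47, V = 28.
ln(V) = 3.332205, ln(N) = 3.850148
C = 3.332205 / 3.850148 = 0.87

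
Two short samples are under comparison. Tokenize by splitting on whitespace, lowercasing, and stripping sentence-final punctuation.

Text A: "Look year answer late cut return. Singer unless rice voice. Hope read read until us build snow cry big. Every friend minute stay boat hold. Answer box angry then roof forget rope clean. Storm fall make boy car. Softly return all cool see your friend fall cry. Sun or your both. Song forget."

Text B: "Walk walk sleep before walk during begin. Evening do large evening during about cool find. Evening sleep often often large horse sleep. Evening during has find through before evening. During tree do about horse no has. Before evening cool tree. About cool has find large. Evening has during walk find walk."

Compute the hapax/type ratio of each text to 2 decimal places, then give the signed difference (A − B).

A: hapax=37, V=45, ratio=0.82
B: hapax=3, V=17, ratio=0.18
Difference = 0.82 − 0.18 = 0.64

0.64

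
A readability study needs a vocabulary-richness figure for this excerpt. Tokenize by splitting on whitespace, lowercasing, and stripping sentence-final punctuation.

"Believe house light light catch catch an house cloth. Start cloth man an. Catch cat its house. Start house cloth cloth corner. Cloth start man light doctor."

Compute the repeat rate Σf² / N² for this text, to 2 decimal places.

0.11

Frequencies: cloth:5, house:4, light:3, catch:3, start:3, an:2, man:2, believe:1, cat:1, its:1, corner:1, doctor:1
Σf² = 81; N² = 729
Repeat rate = 81 / 729 = 0.11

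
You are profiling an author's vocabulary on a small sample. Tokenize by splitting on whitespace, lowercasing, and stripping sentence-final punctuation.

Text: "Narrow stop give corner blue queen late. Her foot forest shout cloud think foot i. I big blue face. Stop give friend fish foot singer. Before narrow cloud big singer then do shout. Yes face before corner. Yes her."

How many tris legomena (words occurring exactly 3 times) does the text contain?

1

Frequencies: foot:3, narrow:2, stop:2, give:2, corner:2, blue:2, her:2, shout:2, cloud:2, i:2, big:2, face:2, singer:2, before:2, yes:2, queen:1, late:1, forest:1, think:1, friend:1, … (3 more, each freq 1)
Words with frequency 3: foot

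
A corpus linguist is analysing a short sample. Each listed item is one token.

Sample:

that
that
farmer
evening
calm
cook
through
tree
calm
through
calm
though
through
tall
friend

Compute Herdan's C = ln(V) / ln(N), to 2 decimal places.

0.85

N = 15, V = 10.
ln(V) = 2.302585, ln(N) = 2.708050
C = 2.302585 / 2.708050 = 0.85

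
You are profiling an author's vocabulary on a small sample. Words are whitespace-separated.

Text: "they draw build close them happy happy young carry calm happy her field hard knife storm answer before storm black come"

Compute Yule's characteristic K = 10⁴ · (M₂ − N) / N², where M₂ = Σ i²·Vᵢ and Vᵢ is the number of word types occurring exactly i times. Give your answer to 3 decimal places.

Frequencies: happy:3, storm:2, they:1, draw:1, build:1, close:1, them:1, young:1, carry:1, calm:1, her:1, field:1, hard:1, knife:1, answer:1, before:1, black:1, come:1
N = 21. Frequency spectrum: V_1=16, V_2=1, V_3=1
M₂ = 1²·16 + 2²·1 + 3²·1 = 29
K = 10000 × (29 − 21) / 21² = 181.406

181.406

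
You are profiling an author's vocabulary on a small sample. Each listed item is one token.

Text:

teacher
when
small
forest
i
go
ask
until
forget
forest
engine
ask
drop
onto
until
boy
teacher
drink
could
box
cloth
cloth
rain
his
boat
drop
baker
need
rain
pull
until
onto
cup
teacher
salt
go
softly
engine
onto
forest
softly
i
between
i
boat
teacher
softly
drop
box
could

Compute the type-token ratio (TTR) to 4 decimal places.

N = 50 tokens, V = 27 types.
TTR = V / N = 27 / 50 = 0.5400

0.5400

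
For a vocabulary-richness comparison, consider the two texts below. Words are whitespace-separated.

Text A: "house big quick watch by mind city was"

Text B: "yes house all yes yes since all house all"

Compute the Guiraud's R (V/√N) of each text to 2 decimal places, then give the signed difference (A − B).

A: V=8, N=8, R=2.83
B: V=4, N=9, R=1.33
Difference = 2.83 − 1.33 = 1.50

1.50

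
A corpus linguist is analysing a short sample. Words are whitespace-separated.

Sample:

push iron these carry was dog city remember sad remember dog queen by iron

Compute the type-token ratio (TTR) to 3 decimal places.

N = 14 tokens, V = 11 types.
TTR = V / N = 11 / 14 = 0.786

0.786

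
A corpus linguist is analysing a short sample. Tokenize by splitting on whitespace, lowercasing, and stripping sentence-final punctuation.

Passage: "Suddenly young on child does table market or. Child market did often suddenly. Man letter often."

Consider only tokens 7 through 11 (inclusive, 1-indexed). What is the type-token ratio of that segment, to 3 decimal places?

Segment tokens 7–11: market, or, child, market, did
Segment N = 5, segment V = 4.
TTR = 4 / 5 = 0.800

0.800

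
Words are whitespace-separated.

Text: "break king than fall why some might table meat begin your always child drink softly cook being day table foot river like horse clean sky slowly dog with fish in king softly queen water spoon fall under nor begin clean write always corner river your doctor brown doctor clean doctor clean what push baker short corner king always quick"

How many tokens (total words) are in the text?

59

Tokens: break, king, than, fall, why, some, might, table, meat, begin, your, always, child, drink, softly, cook, being, day, table, foot, river, like, horse, clean, sky, slowly, dog, with, fish, in, king, softly, queen, water, spoon, fall, under, nor, begin, clean, write, always, corner, river, your, doctor, brown, doctor, clean, doctor, clean, what, push, baker, short, corner, king, always, quick
N = 59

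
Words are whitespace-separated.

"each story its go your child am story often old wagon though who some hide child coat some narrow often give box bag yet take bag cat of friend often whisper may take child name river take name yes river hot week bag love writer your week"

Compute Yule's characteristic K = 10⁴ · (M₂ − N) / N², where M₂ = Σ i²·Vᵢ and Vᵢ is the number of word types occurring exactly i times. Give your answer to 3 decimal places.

162.970

Frequencies: child:3, often:3, bag:3, take:3, story:2, your:2, some:2, name:2, river:2, week:2, each:1, its:1, go:1, am:1, old:1, wagon:1, though:1, who:1, hide:1, coat:1, … (13 more, each freq 1)
N = 47. Frequency spectrum: V_1=23, V_2=6, V_3=4
M₂ = 1²·23 + 2²·6 + 3²·4 = 83
K = 10000 × (83 − 47) / 47² = 162.970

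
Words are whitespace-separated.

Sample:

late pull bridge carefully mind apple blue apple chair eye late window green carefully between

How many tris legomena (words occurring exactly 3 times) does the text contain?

Frequencies: late:2, carefully:2, apple:2, pull:1, bridge:1, mind:1, blue:1, chair:1, eye:1, window:1, green:1, between:1
Words with frequency 3: (none)

0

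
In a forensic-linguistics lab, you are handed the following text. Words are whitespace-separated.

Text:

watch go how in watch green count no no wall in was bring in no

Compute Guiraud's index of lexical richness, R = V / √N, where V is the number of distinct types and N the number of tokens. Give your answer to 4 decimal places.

N = 15, V = 10.
√N = 3.872983
R = 10 / 3.872983 = 2.5820

2.5820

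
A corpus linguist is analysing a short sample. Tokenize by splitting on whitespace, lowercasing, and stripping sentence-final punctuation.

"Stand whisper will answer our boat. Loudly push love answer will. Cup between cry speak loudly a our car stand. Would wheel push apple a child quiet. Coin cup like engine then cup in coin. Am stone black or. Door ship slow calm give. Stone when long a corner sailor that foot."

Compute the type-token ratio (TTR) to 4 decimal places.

0.7692

N = 52 tokens, V = 40 types.
TTR = V / N = 40 / 52 = 0.7692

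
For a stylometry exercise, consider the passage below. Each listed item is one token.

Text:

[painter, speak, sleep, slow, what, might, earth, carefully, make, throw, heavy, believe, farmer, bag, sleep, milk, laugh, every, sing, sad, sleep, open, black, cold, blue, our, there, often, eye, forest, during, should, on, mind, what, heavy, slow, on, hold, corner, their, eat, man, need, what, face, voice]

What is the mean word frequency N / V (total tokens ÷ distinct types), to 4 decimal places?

N = 47 tokens, V = 40 types.
Mean frequency = N / V = 47 / 40 = 1.1750

1.1750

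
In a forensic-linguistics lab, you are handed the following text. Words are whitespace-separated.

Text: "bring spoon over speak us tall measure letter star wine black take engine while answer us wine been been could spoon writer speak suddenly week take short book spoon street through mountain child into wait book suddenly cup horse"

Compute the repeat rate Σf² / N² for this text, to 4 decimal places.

Frequencies: spoon:3, speak:2, us:2, wine:2, take:2, been:2, suddenly:2, book:2, bring:1, over:1, tall:1, measure:1, letter:1, star:1, black:1, engine:1, while:1, answer:1, could:1, writer:1, … (10 more, each freq 1)
Σf² = 59; N² = 1521
Repeat rate = 59 / 1521 = 0.0388

0.0388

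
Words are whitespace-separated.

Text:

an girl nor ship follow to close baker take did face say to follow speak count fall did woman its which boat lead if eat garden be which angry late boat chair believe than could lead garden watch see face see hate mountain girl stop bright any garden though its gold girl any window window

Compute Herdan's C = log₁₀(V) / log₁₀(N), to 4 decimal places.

0.9205

N = 55, V = 40.
log₁₀(V) = 1.602060, log₁₀(N) = 1.740363
C = 1.602060 / 1.740363 = 0.9205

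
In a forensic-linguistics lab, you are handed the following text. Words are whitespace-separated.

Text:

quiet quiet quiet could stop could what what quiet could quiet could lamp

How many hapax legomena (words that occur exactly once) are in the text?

Frequencies: quiet:5, could:4, what:2, stop:1, lamp:1
Hapax (freq=1): lamp, stop

2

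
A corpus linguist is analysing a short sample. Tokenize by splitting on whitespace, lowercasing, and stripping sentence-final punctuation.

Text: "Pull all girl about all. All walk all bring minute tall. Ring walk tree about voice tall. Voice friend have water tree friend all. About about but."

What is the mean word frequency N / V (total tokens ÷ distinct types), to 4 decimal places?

1.8000

N = 27 tokens, V = 15 types.
Mean frequency = N / V = 27 / 15 = 1.8000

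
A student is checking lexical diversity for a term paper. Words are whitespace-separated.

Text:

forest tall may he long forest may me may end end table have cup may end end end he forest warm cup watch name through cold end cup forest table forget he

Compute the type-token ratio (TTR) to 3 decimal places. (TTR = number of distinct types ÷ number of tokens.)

0.500

N = 32 tokens, V = 16 types.
TTR = V / N = 16 / 32 = 0.500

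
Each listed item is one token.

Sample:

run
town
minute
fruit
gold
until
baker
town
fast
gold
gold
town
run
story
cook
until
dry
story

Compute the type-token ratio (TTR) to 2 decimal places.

0.61

N = 18 tokens, V = 11 types.
TTR = V / N = 11 / 18 = 0.61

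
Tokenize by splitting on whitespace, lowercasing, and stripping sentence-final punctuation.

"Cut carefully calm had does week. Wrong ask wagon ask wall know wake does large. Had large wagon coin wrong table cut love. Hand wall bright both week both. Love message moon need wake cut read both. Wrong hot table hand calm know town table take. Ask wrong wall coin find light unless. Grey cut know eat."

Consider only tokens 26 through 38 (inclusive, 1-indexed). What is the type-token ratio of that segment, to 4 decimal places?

0.8462

Segment tokens 26–38: bright, both, week, both, love, message, moon, need, wake, cut, read, both, wrong
Segment N = 13, segment V = 11.
TTR = 11 / 13 = 0.8462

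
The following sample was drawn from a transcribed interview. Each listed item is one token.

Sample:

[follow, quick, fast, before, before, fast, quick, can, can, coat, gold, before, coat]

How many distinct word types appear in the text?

7

Distinct types: {before, can, coat, fast, follow, gold, quick}
V = 7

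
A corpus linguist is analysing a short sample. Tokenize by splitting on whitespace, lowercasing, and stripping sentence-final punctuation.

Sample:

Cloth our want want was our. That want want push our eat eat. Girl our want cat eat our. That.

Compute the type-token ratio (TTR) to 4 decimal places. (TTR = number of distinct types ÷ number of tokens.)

N = 20 tokens, V = 9 types.
TTR = V / N = 9 / 20 = 0.4500

0.4500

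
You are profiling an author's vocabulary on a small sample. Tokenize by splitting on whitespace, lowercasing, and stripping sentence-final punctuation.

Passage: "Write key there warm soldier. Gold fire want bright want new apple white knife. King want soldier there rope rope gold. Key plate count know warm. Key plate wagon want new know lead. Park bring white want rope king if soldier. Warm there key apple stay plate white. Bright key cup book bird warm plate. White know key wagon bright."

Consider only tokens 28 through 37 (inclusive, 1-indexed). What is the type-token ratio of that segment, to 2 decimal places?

0.90

Segment tokens 28–37: plate, wagon, want, new, know, lead, park, bring, white, want
Segment N = 10, segment V = 9.
TTR = 9 / 10 = 0.90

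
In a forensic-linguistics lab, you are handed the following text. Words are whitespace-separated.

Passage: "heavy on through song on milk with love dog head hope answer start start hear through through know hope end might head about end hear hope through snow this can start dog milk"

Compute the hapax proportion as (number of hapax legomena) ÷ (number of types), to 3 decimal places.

Frequencies: through:4, hope:3, start:3, on:2, milk:2, dog:2, head:2, hear:2, end:2, heavy:1, song:1, with:1, love:1, answer:1, know:1, might:1, about:1, snow:1, this:1, can:1
Hapax count = 11; type count = 20.
Ratio = 11 / 20 = 0.550

0.550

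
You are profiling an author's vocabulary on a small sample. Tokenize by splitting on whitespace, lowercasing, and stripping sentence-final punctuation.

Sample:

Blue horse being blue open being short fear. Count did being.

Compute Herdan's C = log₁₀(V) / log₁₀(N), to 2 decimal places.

0.87

N = 11, V = 8.
log₁₀(V) = 0.903090, log₁₀(N) = 1.041393
C = 0.903090 / 1.041393 = 0.87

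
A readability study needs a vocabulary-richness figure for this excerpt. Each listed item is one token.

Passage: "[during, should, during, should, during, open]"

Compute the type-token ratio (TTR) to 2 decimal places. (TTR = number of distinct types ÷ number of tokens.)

N = 6 tokens, V = 3 types.
TTR = V / N = 3 / 6 = 0.50

0.50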